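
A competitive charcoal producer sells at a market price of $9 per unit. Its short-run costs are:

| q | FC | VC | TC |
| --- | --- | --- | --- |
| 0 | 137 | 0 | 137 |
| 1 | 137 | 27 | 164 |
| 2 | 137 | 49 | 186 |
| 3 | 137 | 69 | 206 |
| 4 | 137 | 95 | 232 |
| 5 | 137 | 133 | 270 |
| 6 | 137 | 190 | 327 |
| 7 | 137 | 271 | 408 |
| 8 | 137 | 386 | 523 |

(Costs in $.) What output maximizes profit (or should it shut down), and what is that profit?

Profit at each row (π = 9q − TC): q=0: -137; q=1: -155; q=2: -168; q=3: -179; q=4: -196; q=5: -225; q=6: -273; q=7: -345; q=8: -451.
Profit is highest at q = 0. Equivalently, the lowest AVC in the table is 69/3 ≈ $23 at q = 3, and P = $9 falls below it — price never covers variable cost, so the firm shuts down and loses only its fixed cost.

q = 0 (shut down); profit = -$137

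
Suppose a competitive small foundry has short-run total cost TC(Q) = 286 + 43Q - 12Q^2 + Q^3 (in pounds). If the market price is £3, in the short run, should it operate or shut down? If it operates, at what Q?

From TC, MC = TC'(Q) = 43 - 24Q + 3Q^2 and AVC = VC/Q = 43 - 12Q + Q^2.
AVC is minimized where dAVC/dQ = -12 + 2Q = 0, at Q = 6; min AVC = 43 - 12·6 + 6^2 = £7.
Since P = £3 < min AVC = £7, price fails to cover variable cost at any output.
Shutting down limits the loss to fixed cost, £286.

Shut down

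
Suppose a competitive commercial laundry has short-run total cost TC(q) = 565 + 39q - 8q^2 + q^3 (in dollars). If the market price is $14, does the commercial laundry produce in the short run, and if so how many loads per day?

Variable cost is VC = 39q - 8q^2 + q^3, so AVC = VC/q = 39 - 8q + q^2 and MC = dTC/dq = 39 - 16q + 3q^2.
AVC hits its minimum where MC = AVC, at q = 4, giving min AVC = 39 - 8·4 + 4^2 = $23.
Since P = $14 < min AVC = $23, price fails to cover variable cost at any output.
Shutting down limits the loss to fixed cost, $565.

Shut down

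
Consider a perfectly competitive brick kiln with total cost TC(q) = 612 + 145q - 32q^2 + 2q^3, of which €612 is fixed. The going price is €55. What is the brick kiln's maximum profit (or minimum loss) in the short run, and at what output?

AVC = 145 - 32q + 2q^2 has its minimum €17 at q = 8; price €55 clears that bar, so the firm operates.
With MC = 145 - 64q + 6q^2, P = MC on the upward-sloping part at q* = 9.
TR = 55·9 = 495. TC = 612 + 171 = 783. Profit = 495 − 783 = -€288.
Shutting down would mean losing the fixed cost of €612, so operating at a loss of €288 is better by €324.

Profit = -€288 at q = 9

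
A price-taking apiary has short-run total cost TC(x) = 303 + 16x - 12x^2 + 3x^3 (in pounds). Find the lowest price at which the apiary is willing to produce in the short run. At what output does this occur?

£4 per unit, at x = 2

The firm shuts down when price falls below the minimum of average variable cost. AVC = VC/x = 16 - 12x + 3x^2.
dAVC/dx = -12 + 6x = 0 gives x = 2. min AVC = 16 - 12·2 + 3·2^2 = 4.
So the shutdown price is £4.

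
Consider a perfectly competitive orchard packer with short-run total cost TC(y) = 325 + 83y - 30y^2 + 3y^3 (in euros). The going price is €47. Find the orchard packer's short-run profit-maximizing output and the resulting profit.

Profit = -€109 at y = 6

AVC = 83 - 30y + 3y^2 has its minimum €8 at y = 5; price €47 clears that bar, so the firm operates.
MC = 83 - 60y + 9y^2. Setting P = MC and taking the root on the rising branch gives y* = 6.
TR = 47·6 = 282. TC = 325 + 66 = 391. Profit = 282 − 391 = -€109.
Shutting down would mean losing the fixed cost of €325, so operating at a loss of €109 is better by €216.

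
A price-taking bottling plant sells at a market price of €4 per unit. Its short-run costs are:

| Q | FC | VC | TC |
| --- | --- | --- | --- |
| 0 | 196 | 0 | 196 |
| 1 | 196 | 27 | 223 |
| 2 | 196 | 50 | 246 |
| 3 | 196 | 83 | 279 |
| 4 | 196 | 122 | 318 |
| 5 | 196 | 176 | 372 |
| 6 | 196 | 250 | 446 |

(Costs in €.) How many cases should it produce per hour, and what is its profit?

Q = 0 (shut down); profit = -€196

Profit at each row (π = 4Q − TC): Q=0: -196; Q=1: -219; Q=2: -238; Q=3: -267; Q=4: -302; Q=5: -352; Q=6: -422.
Profit is highest at Q = 0. Equivalently, the lowest AVC in the table is 50/2 ≈ €25 at Q = 2, and P = €4 falls below it — price never covers variable cost, so the firm shuts down and loses only its fixed cost.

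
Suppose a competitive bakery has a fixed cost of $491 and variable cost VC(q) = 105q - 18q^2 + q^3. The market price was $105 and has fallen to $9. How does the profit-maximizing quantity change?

AVC = 105 - 18q + q^2, minimized at q = 9 where min AVC = $24. MC = 105 - 36q + 3q^2.
With P = $105 above the shutdown price, P = MC gives q = 12.
At P = $9 < min AVC = $24, price no longer covers variable cost at any output, so the firm shuts down: q = 0.

Output falls from 12 to 0 (the firm shuts down)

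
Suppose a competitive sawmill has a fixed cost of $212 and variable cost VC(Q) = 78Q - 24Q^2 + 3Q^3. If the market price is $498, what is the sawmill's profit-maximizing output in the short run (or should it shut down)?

From TC, MC = TC'(Q) = 78 - 48Q + 9Q^2 and AVC = VC/Q = 78 - 24Q + 3Q^2.
AVC hits its minimum where MC = AVC, at Q = 4, giving min AVC = 78 - 24·4 + 3·4^2 = $30.
Since P = $498 ≥ min AVC = $30, price covers variable cost and the firm should produce.
Set P = MC: 498 = 78 - 48Q + 9Q^2 → -420 - 48Q + 9Q^2 = 0. The roots are Q = -14/3 and Q = 10; the profit-maximizing output is on the rising part of MC, so Q* = 10.
Check: AVC at Q = 10 is $138 ≤ P, so revenue covers variable cost.
Profit = P·Q − TC = 498·10 − 1592 = $3388.

Produce at Q = 10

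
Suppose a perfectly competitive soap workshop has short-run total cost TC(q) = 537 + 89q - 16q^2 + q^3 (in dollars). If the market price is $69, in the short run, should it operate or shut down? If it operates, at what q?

Produce at q = 10

From TC, MC = TC'(q) = 89 - 32q + 3q^2 and AVC = VC/q = 89 - 16q + q^2.
AVC is minimized where dAVC/dq = -16 + 2q = 0, at q = 8; min AVC = 89 - 16·8 + 8^2 = $25.
Since P = $69 ≥ min AVC = $25, price covers variable cost and the firm should produce.
P = MC gives 20 - 32q + 3q^2 = 0, with roots 2/3 and 10. Take the larger (rising MC): q* = 10.
Check: AVC at q = 10 is $29 ≤ P, so revenue covers variable cost.
Profit = P·q − TC = 69·10 − 827 = -$137, a loss, but smaller than the $537 fixed cost the firm would lose by shutting down.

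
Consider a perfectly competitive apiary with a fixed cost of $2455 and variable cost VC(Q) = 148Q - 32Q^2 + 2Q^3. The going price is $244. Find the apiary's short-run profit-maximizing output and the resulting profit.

AVC = 148 - 32Q + 2Q^2 has its minimum $20 at Q = 8; price $244 clears that bar, so the firm operates.
With MC = 148 - 64Q + 6Q^2, P = MC on the upward-sloping part at Q* = 12.
TR = 244·12 = 2928. TC = 2455 + 624 = 3079. Profit = 2928 − 3079 = -$151.
That loss of $151 beats the $2455 the firm would lose by shutting down; producing recovers $2304 of fixed cost.

Profit = -$151 at Q = 12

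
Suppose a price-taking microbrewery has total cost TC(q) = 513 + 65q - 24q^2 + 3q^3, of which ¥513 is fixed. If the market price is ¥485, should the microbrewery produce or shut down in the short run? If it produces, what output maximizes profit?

Produce at q = 10

From TC, MC = TC'(q) = 65 - 48q + 9q^2 and AVC = VC/q = 65 - 24q + 3q^2.
The AVC parabola has its vertex at q = 24/6 = 4, where AVC = 65 - 24·4 + 3·4^2 = ¥17.
Because ¥485 ≥ ¥17, revenue can cover variable cost; the firm operates.
Solving P = MC: -420 - 48q + 9q^2 = 0 ⇒ q = -14/3 or 10. On the upward-sloping branch, q* = 10.
Check: AVC at q = 10 is ¥125 ≤ P, so revenue covers variable cost.
Profit = P·q − TC = 485·10 − 1763 = ¥3087.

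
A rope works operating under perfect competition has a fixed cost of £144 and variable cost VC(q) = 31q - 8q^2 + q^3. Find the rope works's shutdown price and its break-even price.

Shutdown price = min AVC. AVC = 31 - 8q + q^2, with vertex at q = 4 and minimum £15.
ATC = 144/q + 31 - 8q + q^2. Setting dATC/dq = −144/q^2 − 8 + 2q = 0 gives q = 6 (since 2·6^3 − 8·6^2 = 144).
min ATC = 144/6 + 31 − 8·6 + 6^2 = £43. That is the break-even price.
For £15 ≤ P < £43 the firm produces at a loss; below £15 it shuts down.

Shutdown price = £15; break-even price = £43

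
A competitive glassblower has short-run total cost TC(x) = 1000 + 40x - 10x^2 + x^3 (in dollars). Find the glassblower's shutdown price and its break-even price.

Shutdown price = $15; break-even price = $140

Shutdown price = min AVC. AVC = 40 - 10x + x^2, with vertex at x = 5 and minimum $15.
ATC = 1000/x + 40 - 10x + x^2. Setting dATC/dx = −1000/x^2 − 10 + 2x = 0 gives x = 10 (since 2·10^3 − 10·10^2 = 1000).
min ATC = 1000/10 + 40 − 10·10 + 10^2 = $140. That is the break-even price.
For $15 ≤ P < $140 the firm produces at a loss; below $15 it shuts down.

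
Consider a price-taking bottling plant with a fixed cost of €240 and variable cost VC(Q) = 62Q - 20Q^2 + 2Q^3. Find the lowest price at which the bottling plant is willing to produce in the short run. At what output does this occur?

€12 per unit, at Q = 5

The firm shuts down when price falls below the minimum of average variable cost. AVC = VC/Q = 62 - 20Q + 2Q^2.
dAVC/dQ = -20 + 4Q = 0 gives Q = 5. min AVC = 62 - 20·5 + 2·5^2 = 12.
The firm shuts down for any P below €12.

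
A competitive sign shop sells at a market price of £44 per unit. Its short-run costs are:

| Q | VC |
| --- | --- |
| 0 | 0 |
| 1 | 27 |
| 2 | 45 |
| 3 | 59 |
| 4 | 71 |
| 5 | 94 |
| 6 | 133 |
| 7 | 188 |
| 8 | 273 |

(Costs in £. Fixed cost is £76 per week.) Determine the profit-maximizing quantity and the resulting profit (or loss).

Q = 6; profit = £55

Tabulate TR − TC: Q=0: -76; Q=1: -59; Q=2: -33; Q=3: -3; Q=4: 29; Q=5: 50; Q=6: 55; Q=7: 44; Q=8: 3.
Profit is maximized at Q = 6. AVC there is 133/6 = £22.17 ≤ P, so producing beats shutting down (which would give -£76).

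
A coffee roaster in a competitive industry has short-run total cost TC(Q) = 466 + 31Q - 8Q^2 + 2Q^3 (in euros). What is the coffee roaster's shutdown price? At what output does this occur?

Short-run supply begins at min AVC. From VC = 31Q - 8Q^2 + 2Q^3, AVC = 31 - 8Q + 2Q^2.
At the minimum of AVC, MC = AVC. MC = 31 - 16Q + 6Q^2; setting MC = AVC gives 4Q^2 - 8Q = 0, so Q = 2. min AVC = 23.
So the shutdown price is €23.

€23 per unit, at Q = 2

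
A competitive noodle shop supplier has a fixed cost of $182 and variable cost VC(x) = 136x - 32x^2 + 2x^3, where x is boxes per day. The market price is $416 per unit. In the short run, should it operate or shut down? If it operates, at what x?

Produce at x = 14

Strip out fixed cost: VC = 136x - 32x^2 + 2x^3. Then AVC = 136 - 32x + 2x^2 and MC = 136 - 64x + 6x^2.
AVC is minimized where dAVC/dx = -32 + 4x = 0, at x = 8; min AVC = 136 - 32·8 + 2·8^2 = $8.
Because $416 ≥ $8, revenue can cover variable cost; the firm operates.
P = MC gives -280 - 64x + 6x^2 = 0, with roots -10/3 and 14. Take the larger (rising MC): x* = 14.
Check: AVC at x = 14 is $80 ≤ P, so revenue covers variable cost.
Profit = P·x − TC = 416·14 − 1302 = $4522.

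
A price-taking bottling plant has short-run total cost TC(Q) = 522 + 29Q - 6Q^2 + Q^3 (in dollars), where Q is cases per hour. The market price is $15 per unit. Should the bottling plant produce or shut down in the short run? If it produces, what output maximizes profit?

Shut down

Variable cost is VC = 29Q - 6Q^2 + Q^3, so AVC = VC/Q = 29 - 6Q + Q^2 and MC = dTC/dQ = 29 - 12Q + 3Q^2.
AVC is minimized where dAVC/dQ = -6 + 2Q = 0, at Q = 3; min AVC = 29 - 6·3 + 3^2 = $20.
P = $15 lies below min AVC = $20; no output level covers variable cost.
Shutting down limits the loss to fixed cost, $522.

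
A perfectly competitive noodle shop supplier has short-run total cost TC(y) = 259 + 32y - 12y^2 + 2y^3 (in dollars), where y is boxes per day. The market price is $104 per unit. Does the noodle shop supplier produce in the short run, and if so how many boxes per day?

Variable cost is VC = 32y - 12y^2 + 2y^3, so AVC = VC/y = 32 - 12y + 2y^2 and MC = dTC/dy = 32 - 24y + 6y^2.
AVC is minimized where dAVC/dy = -12 + 4y = 0, at y = 3; min AVC = 32 - 12·3 + 2·3^2 = $14.
Since P = $104 ≥ min AVC = $14, price covers variable cost and the firm should produce.
Set P = MC: 104 = 32 - 24y + 6y^2 → -72 - 24y + 6y^2 = 0. The roots are y = -2 and y = 6; the profit-maximizing output is on the rising part of MC, so y* = 6.
Check: AVC at y = 6 is $32 ≤ P, so revenue covers variable cost.
Profit = P·y − TC = 104·6 − 451 = $173.

Produce at y = 6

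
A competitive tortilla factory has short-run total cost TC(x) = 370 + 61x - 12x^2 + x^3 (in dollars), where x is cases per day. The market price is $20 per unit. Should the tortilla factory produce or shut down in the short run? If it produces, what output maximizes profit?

Shut down

Strip out fixed cost: VC = 61x - 12x^2 + x^3. Then AVC = 61 - 12x + x^2 and MC = 61 - 24x + 3x^2.
AVC hits its minimum where MC = AVC, at x = 6, giving min AVC = 61 - 12·6 + 6^2 = $25.
P = $20 lies below min AVC = $25; no output level covers variable cost.
Best response: produce nothing and absorb the $370 fixed cost.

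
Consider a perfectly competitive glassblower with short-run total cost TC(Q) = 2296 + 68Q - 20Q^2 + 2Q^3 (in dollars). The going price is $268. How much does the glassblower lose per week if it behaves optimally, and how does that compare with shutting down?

Profit = -$296 at Q = 10

AVC = 68 - 20Q + 2Q^2; min AVC = $18 at Q = 5. Since P = $268 ≥ min AVC, the firm produces.
With MC = 68 - 40Q + 6Q^2, P = MC on the upward-sloping part at Q* = 10.
TR = 268·10 = 2680. TC = 2296 + 680 = 2976. Profit = 2680 − 2976 = -$296.
By producing, the firm covers all variable cost plus $2000 of fixed cost; shutting down would lose the full $2296.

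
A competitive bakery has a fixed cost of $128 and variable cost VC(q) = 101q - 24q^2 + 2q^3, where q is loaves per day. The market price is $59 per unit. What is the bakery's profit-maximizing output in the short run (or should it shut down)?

Variable cost is VC = 101q - 24q^2 + 2q^3, so AVC = VC/q = 101 - 24q + 2q^2 and MC = dTC/dq = 101 - 48q + 6q^2.
The AVC parabola has its vertex at q = 24/4 = 6, where AVC = 101 - 24·6 + 2·6^2 = $29.
Since P = $59 ≥ min AVC = $29, price covers variable cost and the firm should produce.
Set P = MC: 59 = 101 - 48q + 6q^2 → 42 - 48q + 6q^2 = 0. The roots are q = 1 and q = 7; the profit-maximizing output is on the rising part of MC, so q* = 7.
Check: AVC at q = 7 is $31 ≤ P, so revenue covers variable cost.
Profit = P·q − TC = 59·7 − 345 = $68.

Produce at q = 7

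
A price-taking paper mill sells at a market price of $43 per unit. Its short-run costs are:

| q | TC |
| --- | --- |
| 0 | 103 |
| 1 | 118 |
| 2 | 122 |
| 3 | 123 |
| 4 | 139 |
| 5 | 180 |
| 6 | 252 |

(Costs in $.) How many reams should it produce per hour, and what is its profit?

Compute π = P·q − TC at each output: q=0: -103; q=1: -75; q=2: -36; q=3: 6; q=4: 33; q=5: 35; q=6: 6.
Profit is maximized at q = 5. AVC there is 77/5 = $15.40 ≤ P, so producing beats shutting down (which would give -$103).

q = 5; profit = $35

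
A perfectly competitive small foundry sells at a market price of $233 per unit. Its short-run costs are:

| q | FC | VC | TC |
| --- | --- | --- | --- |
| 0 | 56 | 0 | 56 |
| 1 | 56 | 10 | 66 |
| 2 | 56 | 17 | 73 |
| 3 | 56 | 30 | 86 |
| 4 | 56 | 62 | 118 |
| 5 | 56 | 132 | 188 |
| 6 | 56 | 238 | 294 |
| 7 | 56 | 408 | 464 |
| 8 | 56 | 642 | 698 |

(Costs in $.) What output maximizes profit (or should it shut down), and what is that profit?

q = 7; profit = $1167

Tabulate TR − TC: q=0: -56; q=1: 167; q=2: 393; q=3: 613; q=4: 814; q=5: 977; q=6: 1104; q=7: 1167; q=8: 1166.
Profit is maximized at q = 7. AVC there is 408/7 = $58.29 ≤ P, so producing beats shutting down (which would give -$56).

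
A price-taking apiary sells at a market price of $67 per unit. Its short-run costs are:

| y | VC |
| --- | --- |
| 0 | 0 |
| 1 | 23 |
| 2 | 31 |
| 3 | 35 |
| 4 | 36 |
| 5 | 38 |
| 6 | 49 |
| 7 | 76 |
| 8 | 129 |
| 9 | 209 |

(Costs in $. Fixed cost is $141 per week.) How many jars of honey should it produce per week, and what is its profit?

y = 8; profit = $266

Profit at each row (π = 67y − TC): y=0: -141; y=1: -97; y=2: -38; y=3: 25; y=4: 91; y=5: 156; y=6: 212; y=7: 252; y=8: 266; y=9: 253.
Profit is maximized at y = 8. AVC there is 129/8 = $16.12 ≤ P, so producing beats shutting down (which would give -$141).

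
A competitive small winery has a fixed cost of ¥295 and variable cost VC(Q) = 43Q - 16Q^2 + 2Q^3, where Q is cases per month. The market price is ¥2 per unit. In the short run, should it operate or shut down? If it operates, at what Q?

From TC, MC = TC'(Q) = 43 - 32Q + 6Q^2 and AVC = VC/Q = 43 - 16Q + 2Q^2.
AVC hits its minimum where MC = AVC, at Q = 4, giving min AVC = 43 - 16·4 + 2·4^2 = ¥11.
Since P = ¥2 < min AVC = ¥11, price fails to cover variable cost at any output.
The firm minimizes its loss by shutting down and losing only its fixed cost of ¥295.

Shut down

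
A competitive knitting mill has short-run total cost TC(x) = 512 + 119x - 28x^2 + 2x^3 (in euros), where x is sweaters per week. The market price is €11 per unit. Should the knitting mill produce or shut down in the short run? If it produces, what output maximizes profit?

Shut down

Variable cost is VC = 119x - 28x^2 + 2x^3, so AVC = VC/x = 119 - 28x + 2x^2 and MC = dTC/dx = 119 - 56x + 6x^2.
The AVC parabola has its vertex at x = 28/4 = 7, where AVC = 119 - 28·7 + 2·7^2 = €21.
With P < min AVC (€11 < €21), every unit sold adds to the loss.
Shutting down limits the loss to fixed cost, €512.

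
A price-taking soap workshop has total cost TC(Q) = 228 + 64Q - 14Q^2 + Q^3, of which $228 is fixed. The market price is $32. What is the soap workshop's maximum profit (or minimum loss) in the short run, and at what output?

Profit = -$100 at Q = 8

AVC = 64 - 14Q + Q^2 has its minimum $15 at Q = 7; price $32 clears that bar, so the firm operates.
MC = 64 - 28Q + 3Q^2. Setting P = MC and taking the root on the rising branch gives Q* = 8.
TR = 32·8 = 256. TC = 228 + 128 = 356. Profit = 256 − 356 = -$100.
By producing, the firm covers all variable cost plus $128 of fixed cost; shutting down would lose the full $228.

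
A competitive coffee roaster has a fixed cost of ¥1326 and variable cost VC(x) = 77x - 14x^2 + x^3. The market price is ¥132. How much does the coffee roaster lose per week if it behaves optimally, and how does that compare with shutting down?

AVC = 77 - 14x + x^2 has its minimum ¥28 at x = 7; price ¥132 clears that bar, so the firm operates.
MC = 77 - 28x + 3x^2. Setting P = MC and taking the root on the rising branch gives x* = 11.
TR = 132·11 = 1452. TC = 1326 + 484 = 1810. Profit = 1452 − 1810 = -¥358.
By producing, the firm covers all variable cost plus ¥968 of fixed cost; shutting down would lose the full ¥1326.

Profit = -¥358 at x = 11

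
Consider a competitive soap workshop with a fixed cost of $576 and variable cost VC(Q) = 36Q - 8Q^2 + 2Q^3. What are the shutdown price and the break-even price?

Shutdown price = $28; break-even price = $156

AVC = 36 - 8Q + 2Q^2; minimized at Q = 2, giving min AVC = $28. That is the shutdown price.
ATC = 576/Q + 36 - 8Q + 2Q^2. Setting dATC/dQ = −576/Q^2 − 8 + 4Q = 0 gives Q = 6 (since 4·6^3 − 8·6^2 = 576).
min ATC = 576/6 + 36 − 8·6 + 2·6^2 = $156. That is the break-even price.
Between these two prices the firm operates at a loss; above $156 it earns a profit.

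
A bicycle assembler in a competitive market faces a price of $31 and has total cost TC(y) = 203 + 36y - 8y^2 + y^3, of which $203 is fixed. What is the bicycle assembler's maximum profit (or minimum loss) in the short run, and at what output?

AVC = 36 - 8y + y^2; min AVC = $20 at y = 4. Since P = $31 ≥ min AVC, the firm produces.
MC = 36 - 16y + 3y^2. Setting P = MC and taking the root on the rising branch gives y* = 5.
TR = 31·5 = 155. TC = 203 + 105 = 308. Profit = 155 − 308 = -$153.
Shutting down would mean losing the fixed cost of $203, so operating at a loss of $153 is better by $50.

Profit = -$153 at y = 5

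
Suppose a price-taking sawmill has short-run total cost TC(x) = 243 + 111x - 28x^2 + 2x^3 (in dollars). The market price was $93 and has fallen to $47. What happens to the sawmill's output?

MC = 111 - 56x + 6x^2; the shutdown threshold is min AVC = $13 (at x = 7).
At P = $93 ≥ min AVC, set P = MC on the rising branch: x = 9.
At P = $47 ≥ min AVC, set P = MC: x = 8. The firm stays open but cuts output.

Output falls from 9 to 8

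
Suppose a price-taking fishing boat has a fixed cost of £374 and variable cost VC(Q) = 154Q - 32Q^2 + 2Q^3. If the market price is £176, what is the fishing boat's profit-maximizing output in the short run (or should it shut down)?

Produce at Q = 11

Strip out fixed cost: VC = 154Q - 32Q^2 + 2Q^3. Then AVC = 154 - 32Q + 2Q^2 and MC = 154 - 64Q + 6Q^2.
AVC hits its minimum where MC = AVC, at Q = 8, giving min AVC = 154 - 32·8 + 2·8^2 = £26.
Because £176 ≥ £26, revenue can cover variable cost; the firm operates.
Solving P = MC: -22 - 64Q + 6Q^2 = 0 ⇒ Q = -1/3 or 11. On the upward-sloping branch, Q* = 11.
Check: AVC at Q = 11 is £44 ≤ P, so revenue covers variable cost.
Profit = P·Q − TC = 176·11 − 858 = £1078.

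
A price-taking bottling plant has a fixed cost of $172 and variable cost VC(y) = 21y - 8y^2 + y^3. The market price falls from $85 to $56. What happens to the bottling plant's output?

Output falls from 8 to 7

AVC = 21 - 8y + y^2, minimized at y = 4 where min AVC = $5. MC = 21 - 16y + 3y^2.
With P = $85 above the shutdown price, P = MC gives y = 8.
At P = $56 ≥ min AVC, set P = MC: y = 7. The firm stays open but cuts output.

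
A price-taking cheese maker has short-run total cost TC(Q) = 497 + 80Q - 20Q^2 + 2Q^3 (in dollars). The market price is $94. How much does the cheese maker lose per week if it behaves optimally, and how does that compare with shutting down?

Profit = -$105 at Q = 7

AVC = 80 - 20Q + 2Q^2; min AVC = $30 at Q = 5. Since P = $94 ≥ min AVC, the firm produces.
MC = 80 - 40Q + 6Q^2. Setting P = MC and taking the root on the rising branch gives Q* = 7.
TR = 94·7 = 658. TC = 497 + 266 = 763. Profit = 658 − 763 = -$105.
That loss of $105 beats the $497 the firm would lose by shutting down; producing recovers $392 of fixed cost.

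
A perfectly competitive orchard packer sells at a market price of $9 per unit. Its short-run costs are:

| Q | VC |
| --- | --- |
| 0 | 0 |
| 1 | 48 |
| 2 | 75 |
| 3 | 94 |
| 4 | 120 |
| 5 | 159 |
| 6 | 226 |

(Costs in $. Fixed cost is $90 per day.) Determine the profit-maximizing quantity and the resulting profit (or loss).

Q = 0 (shut down); profit = -$90

Tabulate TR − TC: Q=0: -90; Q=1: -129; Q=2: -147; Q=3: -157; Q=4: -174; Q=5: -204; Q=6: -262.
Profit is highest at Q = 0. Equivalently, the lowest AVC in the table is 120/4 ≈ $30 at Q = 4, and P = $9 falls below it — price never covers variable cost, so the firm shuts down and loses only its fixed cost.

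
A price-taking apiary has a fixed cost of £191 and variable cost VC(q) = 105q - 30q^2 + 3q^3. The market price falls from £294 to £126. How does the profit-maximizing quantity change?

Output falls from 9 to 7

MC = 105 - 60q + 9q^2; the shutdown threshold is min AVC = £30 (at q = 5).
At P = £294 ≥ min AVC, set P = MC on the rising branch: q = 9.
At P = £126 ≥ min AVC, set P = MC: q = 7. The firm stays open but cuts output.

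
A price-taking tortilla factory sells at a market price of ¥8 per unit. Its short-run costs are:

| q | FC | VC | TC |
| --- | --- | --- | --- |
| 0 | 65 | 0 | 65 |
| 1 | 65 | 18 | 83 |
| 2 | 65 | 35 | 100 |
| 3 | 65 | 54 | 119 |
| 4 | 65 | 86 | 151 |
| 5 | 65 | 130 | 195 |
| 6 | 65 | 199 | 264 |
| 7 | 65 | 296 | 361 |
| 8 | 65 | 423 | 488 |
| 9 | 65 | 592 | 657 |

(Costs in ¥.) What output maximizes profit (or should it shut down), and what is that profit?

q = 0 (shut down); profit = -¥65

Tabulate TR − TC: q=0: -65; q=1: -75; q=2: -84; q=3: -95; q=4: -119; q=5: -155; q=6: -216; q=7: -305; q=8: -424; q=9: -585.
Profit is highest at q = 0. Equivalently, the lowest AVC in the table is 35/2 ≈ ¥17.50 at q = 2, and P = ¥8 falls below it — price never covers variable cost, so the firm shuts down and loses only its fixed cost.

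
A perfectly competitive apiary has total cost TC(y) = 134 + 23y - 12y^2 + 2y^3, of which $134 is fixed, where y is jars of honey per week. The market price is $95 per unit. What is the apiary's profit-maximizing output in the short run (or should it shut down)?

From TC, MC = TC'(y) = 23 - 24y + 6y^2 and AVC = VC/y = 23 - 12y + 2y^2.
AVC is minimized where dAVC/dy = -12 + 4y = 0, at y = 3; min AVC = 23 - 12·3 + 2·3^2 = $5.
Since P = $95 ≥ min AVC = $5, price covers variable cost and the firm should produce.
Solving P = MC: -72 - 24y + 6y^2 = 0 ⇒ y = -2 or 6. On the upward-sloping branch, y* = 6.
Check: AVC at y = 6 is $23 ≤ P, so revenue covers variable cost.
Profit = P·y − TC = 95·6 − 272 = $298.

Produce at y = 6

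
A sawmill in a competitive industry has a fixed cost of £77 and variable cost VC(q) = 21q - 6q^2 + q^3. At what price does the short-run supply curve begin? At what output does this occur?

£12 per unit, at q = 3

Short-run supply begins at min AVC. From VC = 21q - 6q^2 + q^3, AVC = 21 - 6q + q^2.
At the minimum of AVC, MC = AVC. MC = 21 - 12q + 3q^2; setting MC = AVC gives 2q^2 - 6q = 0, so q = 3. min AVC = 12.
So the shutdown price is £12.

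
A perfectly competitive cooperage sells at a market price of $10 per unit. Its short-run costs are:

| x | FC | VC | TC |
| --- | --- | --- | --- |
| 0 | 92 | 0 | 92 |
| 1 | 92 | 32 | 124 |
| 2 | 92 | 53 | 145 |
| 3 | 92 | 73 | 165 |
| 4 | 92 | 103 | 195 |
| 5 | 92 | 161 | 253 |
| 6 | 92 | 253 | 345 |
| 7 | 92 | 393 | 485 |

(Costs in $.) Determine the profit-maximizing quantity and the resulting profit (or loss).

x = 0 (shut down); profit = -$92

Profit at each row (π = 10x − TC): x=0: -92; x=1: -114; x=2: -125; x=3: -135; x=4: -155; x=5: -203; x=6: -285; x=7: -415.
Profit is highest at x = 0. Equivalently, the lowest AVC in the table is 73/3 ≈ $24.33 at x = 3, and P = $10 falls below it — price never covers variable cost, so the firm shuts down and loses only its fixed cost.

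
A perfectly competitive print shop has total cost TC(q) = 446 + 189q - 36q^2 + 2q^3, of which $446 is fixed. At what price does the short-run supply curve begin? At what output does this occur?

$27 per unit, at q = 9

The shutdown price is the minimum of AVC. VC = 189q - 36q^2 + 2q^3, so AVC = 189 - 36q + 2q^2.
At the minimum of AVC, MC = AVC. MC = 189 - 72q + 6q^2; setting MC = AVC gives 4q^2 - 36q = 0, so q = 9. min AVC = 27.
The firm shuts down for any P below $27.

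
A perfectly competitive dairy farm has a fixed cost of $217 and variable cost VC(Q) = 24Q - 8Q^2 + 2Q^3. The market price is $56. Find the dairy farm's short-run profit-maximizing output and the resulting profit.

Profit = -$89 at Q = 4

AVC = 24 - 8Q + 2Q^2; min AVC = $16 at Q = 2. Since P = $56 ≥ min AVC, the firm produces.
With MC = 24 - 16Q + 6Q^2, P = MC on the upward-sloping part at Q* = 4.
TR = 56·4 = 224. TC = 217 + 96 = 313. Profit = 224 − 313 = -$89.
Shutting down would mean losing the fixed cost of $217, so operating at a loss of $89 is better by $128.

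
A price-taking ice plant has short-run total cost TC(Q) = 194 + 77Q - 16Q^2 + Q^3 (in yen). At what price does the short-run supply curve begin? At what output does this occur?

¥13 per unit, at Q = 8

The firm shuts down when price falls below the minimum of average variable cost. AVC = VC/Q = 77 - 16Q + Q^2.
At the minimum of AVC, MC = AVC. MC = 77 - 32Q + 3Q^2; setting MC = AVC gives 2Q^2 - 16Q = 0, so Q = 8. min AVC = 13.
The firm shuts down for any P below ¥13.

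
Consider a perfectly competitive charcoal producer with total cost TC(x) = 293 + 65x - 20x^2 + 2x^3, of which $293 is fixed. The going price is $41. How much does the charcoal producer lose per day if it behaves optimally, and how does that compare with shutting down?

AVC = 65 - 20x + 2x^2; min AVC = $15 at x = 5. Since P = $41 ≥ min AVC, the firm produces.
With MC = 65 - 40x + 6x^2, P = MC on the upward-sloping part at x* = 6.
TR = 41·6 = 246. TC = 293 + 102 = 395. Profit = 246 − 395 = -$149.
By producing, the firm covers all variable cost plus $144 of fixed cost; shutting down would lose the full $293.

Profit = -$149 at x = 6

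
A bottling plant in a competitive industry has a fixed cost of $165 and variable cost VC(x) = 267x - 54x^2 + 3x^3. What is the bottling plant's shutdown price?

$24 per unit

The shutdown price is the minimum of AVC. VC = 267x - 54x^2 + 3x^3, so AVC = 267 - 54x + 3x^2.
At the minimum of AVC, MC = AVC. MC = 267 - 108x + 9x^2; setting MC = AVC gives 6x^2 - 54x = 0, so x = 9. min AVC = 24.
So the shutdown price is $24.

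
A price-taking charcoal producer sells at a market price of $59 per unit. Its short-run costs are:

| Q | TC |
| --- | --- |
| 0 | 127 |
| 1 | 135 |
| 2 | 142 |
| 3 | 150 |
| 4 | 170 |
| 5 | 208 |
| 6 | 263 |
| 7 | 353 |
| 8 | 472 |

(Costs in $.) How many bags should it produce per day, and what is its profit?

Q = 6; profit = $91

Tabulate TR − TC: Q=0: -127; Q=1: -76; Q=2: -24; Q=3: 27; Q=4: 66; Q=5: 87; Q=6: 91; Q=7: 60; Q=8: 0.
Profit is maximized at Q = 6. AVC there is 136/6 = $22.67 ≤ P, so producing beats shutting down (which would give -$127).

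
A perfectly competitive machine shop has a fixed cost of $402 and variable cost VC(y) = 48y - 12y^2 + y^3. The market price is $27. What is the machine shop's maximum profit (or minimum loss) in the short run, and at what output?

AVC = 48 - 12y + y^2 has its minimum $12 at y = 6; price $27 clears that bar, so the firm operates.
MC = 48 - 24y + 3y^2. Setting P = MC and taking the root on the rising branch gives y* = 7.
TR = 27·7 = 189. TC = 402 + 91 = 493. Profit = 189 − 493 = -$304.
By producing, the firm covers all variable cost plus $98 of fixed cost; shutting down would lose the full $402.

Profit = -$304 at y = 7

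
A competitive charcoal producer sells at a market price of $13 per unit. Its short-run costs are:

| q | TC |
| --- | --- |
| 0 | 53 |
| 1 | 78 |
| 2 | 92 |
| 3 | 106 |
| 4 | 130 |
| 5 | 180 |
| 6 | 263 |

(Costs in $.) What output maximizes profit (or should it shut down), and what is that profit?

Tabulate TR − TC: q=0: -53; q=1: -65; q=2: -66; q=3: -67; q=4: -78; q=5: -115; q=6: -185.
Profit is highest at q = 0. Equivalently, the lowest AVC in the table is 53/3 ≈ $17.67 at q = 3, and P = $13 falls below it — price never covers variable cost, so the firm shuts down and loses only its fixed cost.

q = 0 (shut down); profit = -$53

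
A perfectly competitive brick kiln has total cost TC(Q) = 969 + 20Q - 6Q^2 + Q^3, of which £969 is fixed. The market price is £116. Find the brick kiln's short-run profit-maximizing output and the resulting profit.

Profit = -£329 at Q = 8

AVC = 20 - 6Q + Q^2 has its minimum £11 at Q = 3; price £116 clears that bar, so the firm operates.
With MC = 20 - 12Q + 3Q^2, P = MC on the upward-sloping part at Q* = 8.
TR = 116·8 = 928. TC = 969 + 288 = 1257. Profit = 928 − 1257 = -£329.
Shutting down would mean losing the fixed cost of £969, so operating at a loss of £329 is better by £640.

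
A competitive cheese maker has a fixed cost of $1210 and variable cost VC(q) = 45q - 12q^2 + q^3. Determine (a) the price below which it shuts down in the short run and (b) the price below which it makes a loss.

AVC = 45 - 12q + q^2; minimized at q = 6, giving min AVC = $9. That is the shutdown price.
ATC = 1210/q + 45 - 12q + q^2. Setting dATC/dq = −1210/q^2 − 12 + 2q = 0 gives q = 11 (since 2·11^3 − 12·11^2 = 1210).
min ATC = 1210/11 + 45 − 12·11 + 11^2 = $144. That is the break-even price.
Between these two prices the firm operates at a loss; above $144 it earns a profit.

Shutdown price = $9; break-even price = $144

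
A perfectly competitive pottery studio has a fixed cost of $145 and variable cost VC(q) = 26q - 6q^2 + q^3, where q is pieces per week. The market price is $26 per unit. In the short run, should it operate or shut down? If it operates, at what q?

Strip out fixed cost: VC = 26q - 6q^2 + q^3. Then AVC = 26 - 6q + q^2 and MC = 26 - 12q + 3q^2.
AVC is minimized where dAVC/dq = -6 + 2q = 0, at q = 3; min AVC = 26 - 6·3 + 3^2 = $17.
Since P = $26 ≥ min AVC = $17, price covers variable cost and the firm should produce.
P = MC gives -12q + 3q^2 = 0, with roots 0 and 4. Take the larger (rising MC): q* = 4.
Check: AVC at q = 4 is $18 ≤ P, so revenue covers variable cost.
Profit = P·q − TC = 26·4 − 217 = -$113, a loss, but smaller than the $145 fixed cost the firm would lose by shutting down.

Produce at q = 4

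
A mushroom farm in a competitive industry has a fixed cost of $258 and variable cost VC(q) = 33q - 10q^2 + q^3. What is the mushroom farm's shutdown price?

$8 per unit

The firm shuts down when price falls below the minimum of average variable cost. AVC = VC/q = 33 - 10q + q^2.
At the minimum of AVC, MC = AVC. MC = 33 - 20q + 3q^2; setting MC = AVC gives 2q^2 - 10q = 0, so q = 5. min AVC = 8.
For P < $8 the firm produces nothing.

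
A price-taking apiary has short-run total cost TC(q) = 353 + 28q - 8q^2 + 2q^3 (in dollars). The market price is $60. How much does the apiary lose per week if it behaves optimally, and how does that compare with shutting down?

AVC = 28 - 8q + 2q^2 has its minimum $20 at q = 2; price $60 clears that bar, so the firm operates.
With MC = 28 - 16q + 6q^2, P = MC on the upward-sloping part at q* = 4.
TR = 60·4 = 240. TC = 353 + 112 = 465. Profit = 240 − 465 = -$225.
By producing, the firm covers all variable cost plus $128 of fixed cost; shutting down would lose the full $353.

Profit = -$225 at q = 4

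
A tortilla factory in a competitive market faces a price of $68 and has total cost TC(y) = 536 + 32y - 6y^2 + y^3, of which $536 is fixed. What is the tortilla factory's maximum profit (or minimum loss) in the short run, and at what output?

Profit = -$320 at y = 6

AVC = 32 - 6y + y^2; min AVC = $23 at y = 3. Since P = $68 ≥ min AVC, the firm produces.
MC = 32 - 12y + 3y^2. Setting P = MC and taking the root on the rising branch gives y* = 6.
TR = 68·6 = 408. TC = 536 + 192 = 728. Profit = 408 − 728 = -$320.
Shutting down would mean losing the fixed cost of $536, so operating at a loss of $320 is better by $216.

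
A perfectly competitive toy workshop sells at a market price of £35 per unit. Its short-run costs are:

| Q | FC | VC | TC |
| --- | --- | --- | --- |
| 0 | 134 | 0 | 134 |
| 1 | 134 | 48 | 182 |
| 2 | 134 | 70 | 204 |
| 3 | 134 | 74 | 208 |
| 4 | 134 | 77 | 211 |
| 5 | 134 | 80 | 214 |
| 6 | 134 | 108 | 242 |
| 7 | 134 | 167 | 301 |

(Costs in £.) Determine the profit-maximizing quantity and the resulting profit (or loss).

Tabulate TR − TC: Q=0: -134; Q=1: -147; Q=2: -134; Q=3: -103; Q=4: -71; Q=5: -39; Q=6: -32; Q=7: -56.
Profit is maximized at Q = 6. AVC there is 108/6 = £18 ≤ P, so producing beats shutting down (which would give -£134).

Q = 6; profit = -£32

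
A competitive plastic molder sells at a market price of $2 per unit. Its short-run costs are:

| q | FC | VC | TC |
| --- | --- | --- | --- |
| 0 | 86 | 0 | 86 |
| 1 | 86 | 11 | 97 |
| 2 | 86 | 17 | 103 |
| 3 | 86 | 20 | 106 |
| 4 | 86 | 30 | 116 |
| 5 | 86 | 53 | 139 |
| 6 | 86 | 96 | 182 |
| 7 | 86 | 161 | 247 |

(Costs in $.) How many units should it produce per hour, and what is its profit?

Compute π = P·q − TC at each output: q=0: -86; q=1: -95; q=2: -99; q=3: -100; q=4: -108; q=5: -129; q=6: -170; q=7: -233.
Profit is highest at q = 0. Equivalently, the lowest AVC in the table is 20/3 ≈ $6.67 at q = 3, and P = $2 falls below it — price never covers variable cost, so the firm shuts down and loses only its fixed cost.

q = 0 (shut down); profit = -$86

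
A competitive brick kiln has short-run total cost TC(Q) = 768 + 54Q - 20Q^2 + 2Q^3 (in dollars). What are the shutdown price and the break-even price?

Shutdown price = $4; break-even price = $118

Shutdown price = min AVC. AVC = 54 - 20Q + 2Q^2, with vertex at Q = 5 and minimum $4.
ATC = 768/Q + 54 - 20Q + 2Q^2. Setting dATC/dQ = −768/Q^2 − 20 + 4Q = 0 gives Q = 8 (since 4·8^3 − 20·8^2 = 768).
min ATC = 768/8 + 54 − 20·8 + 2·8^2 = $118. That is the break-even price.
For $4 ≤ P < $118 the firm produces at a loss; below $4 it shuts down.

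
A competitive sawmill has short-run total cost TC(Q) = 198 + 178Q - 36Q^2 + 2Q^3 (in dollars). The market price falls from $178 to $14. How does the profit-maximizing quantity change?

Output falls from 12 to 0 (the firm shuts down)

MC = 178 - 72Q + 6Q^2; the shutdown threshold is min AVC = $16 (at Q = 9).
With P = $178 above the shutdown price, P = MC gives Q = 12.
At P = $14 < min AVC = $16, price no longer covers variable cost at any output, so the firm shuts down: Q = 0.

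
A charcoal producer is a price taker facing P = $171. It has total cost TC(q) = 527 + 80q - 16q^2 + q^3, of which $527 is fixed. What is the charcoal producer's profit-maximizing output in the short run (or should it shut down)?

Produce at q = 13

From TC, MC = TC'(q) = 80 - 32q + 3q^2 and AVC = VC/q = 80 - 16q + q^2.
AVC hits its minimum where MC = AVC, at q = 8, giving min AVC = 80 - 16·8 + 8^2 = $16.
Since P = $171 ≥ min AVC = $16, price covers variable cost and the firm should produce.
Set P = MC: 171 = 80 - 32q + 3q^2 → -91 - 32q + 3q^2 = 0. The roots are q = -7/3 and q = 13; the profit-maximizing output is on the rising part of MC, so q* = 13.
Check: AVC at q = 13 is $41 ≤ P, so revenue covers variable cost.
Profit = P·q − TC = 171·13 − 1060 = $1163.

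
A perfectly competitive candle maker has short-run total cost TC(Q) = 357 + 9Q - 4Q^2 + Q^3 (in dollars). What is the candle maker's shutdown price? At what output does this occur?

$5 per unit, at Q = 2

The firm shuts down when price falls below the minimum of average variable cost. AVC = VC/Q = 9 - 4Q + Q^2.
dAVC/dQ = -4 + 2Q = 0 gives Q = 2. min AVC = 9 - 4·2 + 2^2 = 5.
The firm shuts down for any P below $5.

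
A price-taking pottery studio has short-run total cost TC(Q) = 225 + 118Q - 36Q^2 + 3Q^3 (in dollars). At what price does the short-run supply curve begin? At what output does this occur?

$10 per unit, at Q = 6

The shutdown price is the minimum of AVC. VC = 118Q - 36Q^2 + 3Q^3, so AVC = 118 - 36Q + 3Q^2.
dAVC/dQ = -36 + 6Q = 0 gives Q = 6. min AVC = 118 - 36·6 + 3·6^2 = 10.
So the shutdown price is $10.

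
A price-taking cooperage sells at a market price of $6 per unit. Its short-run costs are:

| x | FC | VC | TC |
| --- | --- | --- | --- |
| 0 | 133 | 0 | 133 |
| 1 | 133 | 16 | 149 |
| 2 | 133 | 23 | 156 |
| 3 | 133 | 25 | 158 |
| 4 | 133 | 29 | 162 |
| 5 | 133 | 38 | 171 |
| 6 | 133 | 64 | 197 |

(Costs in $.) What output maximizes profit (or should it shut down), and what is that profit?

x = 0 (shut down); profit = -$133

Profit at each row (π = 6x − TC): x=0: -133; x=1: -143; x=2: -144; x=3: -140; x=4: -138; x=5: -141; x=6: -161.
Profit is highest at x = 0. Equivalently, the lowest AVC in the table is 29/4 ≈ $7.25 at x = 4, and P = $6 falls below it — price never covers variable cost, so the firm shuts down and loses only its fixed cost.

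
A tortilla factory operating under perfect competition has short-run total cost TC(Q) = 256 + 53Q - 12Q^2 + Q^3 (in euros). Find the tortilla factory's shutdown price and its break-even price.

Shutdown price = min AVC. AVC = 53 - 12Q + Q^2, with vertex at Q = 6 and minimum €17.
ATC = 256/Q + 53 - 12Q + Q^2. Setting dATC/dQ = −256/Q^2 − 12 + 2Q = 0 gives Q = 8 (since 2·8^3 − 12·8^2 = 256).
min ATC = 256/8 + 53 − 12·8 + 8^2 = €53. That is the break-even price.
Between these two prices the firm operates at a loss; above €53 it earns a profit.

Shutdown price = €17; break-even price = €53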